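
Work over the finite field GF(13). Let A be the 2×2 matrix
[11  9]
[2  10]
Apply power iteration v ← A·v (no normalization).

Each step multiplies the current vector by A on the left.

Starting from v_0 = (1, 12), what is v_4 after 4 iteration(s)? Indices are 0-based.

v_0 = (1, 12).
v_1 = A·v_0 = (2, 5).
v_2 = A·v_1 = (2, 2).
v_3 = A·v_2 = (1, 11).
v_4 = A·v_3 = (6, 8).

v_4 = (6, 8)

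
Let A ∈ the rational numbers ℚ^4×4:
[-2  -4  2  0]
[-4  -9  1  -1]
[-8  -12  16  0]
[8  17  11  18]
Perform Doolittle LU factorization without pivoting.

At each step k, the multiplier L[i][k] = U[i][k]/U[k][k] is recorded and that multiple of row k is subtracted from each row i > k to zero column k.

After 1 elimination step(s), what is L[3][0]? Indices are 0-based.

[col 0] pivot -2
  R1 -= 2*R0 → (0, -1, -3, -1)  (L[1][0] := 2)
  R2 -= 4*R0 → (0, 4, 8, 0)  (L[2][0] := 4)
  R3 -= -4*R0 → (0, 1, 19, 18)  (L[3][0] := -4)

L[3][0] = -4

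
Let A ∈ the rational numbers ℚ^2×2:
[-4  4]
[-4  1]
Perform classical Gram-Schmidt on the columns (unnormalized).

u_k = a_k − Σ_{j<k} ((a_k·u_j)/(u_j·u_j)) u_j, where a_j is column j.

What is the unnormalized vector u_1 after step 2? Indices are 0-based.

Step 1: u_0 = a_0 = (-4, -4).
Step 2: u_1 = a_1 − (-5/8)·u_0 = (3/2, -3/2).

u_1 = (3/2, -3/2)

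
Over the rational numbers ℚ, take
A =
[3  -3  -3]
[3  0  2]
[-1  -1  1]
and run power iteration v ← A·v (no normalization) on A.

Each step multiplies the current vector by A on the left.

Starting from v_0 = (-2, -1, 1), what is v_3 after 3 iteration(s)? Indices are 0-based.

v_0 = (-2, -1, 1).
v_1 = A·v_0 = (-6, -4, 4).
v_2 = A·v_1 = (-18, -10, 14).
v_3 = A·v_2 = (-66, -26, 42).

v_3 = (-66, -26, 42)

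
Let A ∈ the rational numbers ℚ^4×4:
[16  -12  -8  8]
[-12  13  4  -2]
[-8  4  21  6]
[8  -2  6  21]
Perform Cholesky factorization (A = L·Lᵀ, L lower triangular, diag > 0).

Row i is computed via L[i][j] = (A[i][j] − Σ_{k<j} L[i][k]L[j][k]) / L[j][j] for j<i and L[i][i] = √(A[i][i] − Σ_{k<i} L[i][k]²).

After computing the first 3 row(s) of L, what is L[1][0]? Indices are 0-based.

Step 1: L[0][0] = √(16) = 4.
  L[1][0] = (-12) / L[0][0] = -3.
Step 2: L[1][1] = √(4) = 2.
  L[2][0] = (-8) / L[0][0] = -2.
  L[2][1] = (-2) / L[1][1] = -1.
Step 3: L[2][2] = √(16) = 4.

L[1][0] = -3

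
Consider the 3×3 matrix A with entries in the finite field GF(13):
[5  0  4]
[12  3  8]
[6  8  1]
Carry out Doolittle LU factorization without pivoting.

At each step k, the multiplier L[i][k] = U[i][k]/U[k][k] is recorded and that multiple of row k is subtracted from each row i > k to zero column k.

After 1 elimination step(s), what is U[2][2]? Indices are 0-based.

U[2][2] = 4

[col 0] pivot 5
  R1 -= 5*R0 → (0, 3, 1)  (L[1][0] := 5)
  R2 -= 9*R0 → (0, 8, 4)  (L[2][0] := 9)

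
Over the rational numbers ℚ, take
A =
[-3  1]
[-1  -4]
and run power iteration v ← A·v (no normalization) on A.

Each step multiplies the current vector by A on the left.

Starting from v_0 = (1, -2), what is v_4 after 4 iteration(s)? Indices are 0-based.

v_0 = (1, -2).
v_1 = A·v_0 = (-5, 7).
v_2 = A·v_1 = (22, -23).
v_3 = A·v_2 = (-89, 70).
v_4 = A·v_3 = (337, -191).

v_4 = (337, -191)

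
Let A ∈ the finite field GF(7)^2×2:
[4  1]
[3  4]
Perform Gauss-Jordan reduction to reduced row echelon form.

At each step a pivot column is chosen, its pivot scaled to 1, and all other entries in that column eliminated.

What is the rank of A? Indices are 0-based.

step 1: normalize row 0 (÷4) = (1, 2)
  row 1: subtract 3×row0 = (0, 5)
step 2: normalize row 1 (÷5) = (0, 1)
  row 0: subtract 2×row1 = (1, 0)

rank = 2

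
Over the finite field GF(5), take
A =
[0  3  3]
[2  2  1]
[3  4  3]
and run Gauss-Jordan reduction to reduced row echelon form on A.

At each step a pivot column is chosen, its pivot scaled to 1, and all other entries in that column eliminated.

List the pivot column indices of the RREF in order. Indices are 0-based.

pivot columns: 0, 1, 2

pivot(0,0): swap R0↔R1
pivot(0,0)=2: scale R0 → (1, 1, 3)
  clear (2,0): R2 −= (3)R0 → (0, 1, 4)
pivot(1,1)=3: scale R1 → (0, 1, 1)
  clear (0,1): R0 −= (1)R1 → (1, 0, 2)
  clear (2,1): R2 −= (1)R1 → (0, 0, 3)
pivot(2,2)=3: scale R2 → (0, 0, 1)
  clear (0,2): R0 −= (2)R2 → (1, 0, 0)
  clear (1,2): R1 −= (1)R2 → (0, 1, 0)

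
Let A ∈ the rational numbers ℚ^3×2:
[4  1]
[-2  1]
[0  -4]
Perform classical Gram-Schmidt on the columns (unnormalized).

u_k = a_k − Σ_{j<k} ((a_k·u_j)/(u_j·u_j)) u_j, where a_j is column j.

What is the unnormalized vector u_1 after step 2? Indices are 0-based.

Step 1: u_0 = a_0 = (4, -2, 0).
Step 2: u_1 = a_1 − (1/10)·u_0 = (3/5, 6/5, -4).

u_1 = (3/5, 6/5, -4)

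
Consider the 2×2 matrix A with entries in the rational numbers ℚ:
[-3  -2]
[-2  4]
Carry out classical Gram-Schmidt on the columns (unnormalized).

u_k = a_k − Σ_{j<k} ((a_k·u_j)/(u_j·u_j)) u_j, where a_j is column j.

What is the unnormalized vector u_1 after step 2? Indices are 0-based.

Step 1: u_0 = a_0 = (-3, -2).
Step 2: u_1 = a_1 − (-2/13)·u_0 = (-32/13, 48/13).

u_1 = (-32/13, 48/13)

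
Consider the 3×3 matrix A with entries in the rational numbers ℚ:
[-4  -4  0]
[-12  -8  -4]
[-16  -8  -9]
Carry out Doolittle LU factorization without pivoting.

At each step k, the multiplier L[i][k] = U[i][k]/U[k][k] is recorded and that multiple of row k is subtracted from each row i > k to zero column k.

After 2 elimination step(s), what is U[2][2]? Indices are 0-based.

U[2][2] = -1

Step 1: pivot at (0,0) is -4.
  row1 ← row1 − (3)·row0  ⇒  L[1][0]=3, U row1=(0, 4, -4)
  row2 ← row2 − (4)·row0  ⇒  L[2][0]=4, U row2=(0, 8, -9)
Step 2: pivot at (1,1) is 4.
  row2 ← row2 − (2)·row1  ⇒  L[2][1]=2, U row2=(0, 0, -1)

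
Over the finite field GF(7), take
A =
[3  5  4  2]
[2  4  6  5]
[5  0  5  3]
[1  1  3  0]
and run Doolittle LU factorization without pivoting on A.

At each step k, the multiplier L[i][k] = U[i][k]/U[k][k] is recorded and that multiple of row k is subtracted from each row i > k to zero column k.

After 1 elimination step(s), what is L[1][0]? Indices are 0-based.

k=0: U[0][0]=3
  eliminate (1,0): mult=3, new row 1: (0, 3, 1, 6); set L[1][0]=3
  eliminate (2,0): mult=4, new row 2: (0, 1, 3, 2); set L[2][0]=4
  eliminate (3,0): mult=5, new row 3: (0, 4, 4, 4); set L[3][0]=5

L[1][0] = 3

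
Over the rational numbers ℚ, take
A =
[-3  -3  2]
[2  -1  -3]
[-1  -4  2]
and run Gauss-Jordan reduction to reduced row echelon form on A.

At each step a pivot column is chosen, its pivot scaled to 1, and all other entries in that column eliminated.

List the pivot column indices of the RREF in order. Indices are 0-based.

[1] R0 /= -3  ⇒  (1, 1, -2/3)
     R1 -= 2·R0  ⇒  (0, -3, -5/3)
     R2 -= -1·R0  ⇒  (0, -3, 4/3)
[2] R1 /= -3  ⇒  (0, 1, 5/9)
     R0 -= 1·R1  ⇒  (1, 0, -11/9)
     R2 -= -3·R1  ⇒  (0, 0, 3)
[3] R2 /= 3  ⇒  (0, 0, 1)
     R0 -= -11/9·R2  ⇒  (1, 0, 0)
     R1 -= 5/9·R2  ⇒  (0, 1, 0)

pivot columns: 0, 1, 2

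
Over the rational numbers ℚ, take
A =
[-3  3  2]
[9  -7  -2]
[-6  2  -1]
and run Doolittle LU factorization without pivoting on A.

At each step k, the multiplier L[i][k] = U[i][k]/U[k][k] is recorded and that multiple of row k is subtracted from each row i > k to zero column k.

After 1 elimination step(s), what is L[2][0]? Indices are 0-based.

k=0: U[0][0]=-3
  eliminate (1,0): mult=-3, new row 1: (0, 2, 4); set L[1][0]=-3
  eliminate (2,0): mult=2, new row 2: (0, -4, -5); set L[2][0]=2

L[2][0] = 2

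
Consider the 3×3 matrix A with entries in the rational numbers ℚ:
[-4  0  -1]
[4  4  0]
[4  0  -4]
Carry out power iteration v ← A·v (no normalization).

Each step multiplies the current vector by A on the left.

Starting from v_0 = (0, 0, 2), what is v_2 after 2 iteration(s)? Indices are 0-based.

v_2 = (16, -8, 24)

v_0 = (0, 0, 2).
v_1 = A·v_0 = (-2, 0, -8).
v_2 = A·v_1 = (16, -8, 24).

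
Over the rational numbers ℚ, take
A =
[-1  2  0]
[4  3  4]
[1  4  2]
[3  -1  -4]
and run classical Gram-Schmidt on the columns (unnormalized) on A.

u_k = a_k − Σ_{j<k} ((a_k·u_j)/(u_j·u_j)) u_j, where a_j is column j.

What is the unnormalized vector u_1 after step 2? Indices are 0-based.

u_1 = (65/27, 37/27, 97/27, -20/9)

Step 1: u_0 = a_0 = (-1, 4, 1, 3).
Step 2: u_1 = a_1 − (11/27)·u_0 = (65/27, 37/27, 97/27, -20/9).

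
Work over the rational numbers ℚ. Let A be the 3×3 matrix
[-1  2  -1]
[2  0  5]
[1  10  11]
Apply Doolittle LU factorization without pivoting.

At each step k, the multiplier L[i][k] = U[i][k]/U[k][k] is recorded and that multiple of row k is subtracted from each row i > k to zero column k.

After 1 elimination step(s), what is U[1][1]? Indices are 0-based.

U[1][1] = 4

[col 0] pivot -1
  R1 -= -2*R0 → (0, 4, 3)  (L[1][0] := -2)
  R2 -= -1*R0 → (0, 12, 10)  (L[2][0] := -1)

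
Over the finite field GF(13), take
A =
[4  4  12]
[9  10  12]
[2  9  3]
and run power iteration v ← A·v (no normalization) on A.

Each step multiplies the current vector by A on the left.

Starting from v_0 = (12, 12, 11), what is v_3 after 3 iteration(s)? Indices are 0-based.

v_3 = (11, 6, 4)

v_0 = (12, 12, 11).
v_1 = A·v_0 = (7, 9, 9).
v_2 = A·v_1 = (3, 1, 5).
v_3 = A·v_2 = (11, 6, 4).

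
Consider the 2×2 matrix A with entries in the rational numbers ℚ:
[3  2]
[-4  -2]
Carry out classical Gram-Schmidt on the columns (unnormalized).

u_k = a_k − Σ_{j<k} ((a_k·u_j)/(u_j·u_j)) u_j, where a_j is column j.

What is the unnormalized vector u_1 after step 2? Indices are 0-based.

Step 1: u_0 = a_0 = (3, -4).
Step 2: u_1 = a_1 − (14/25)·u_0 = (8/25, 6/25).

u_1 = (8/25, 6/25)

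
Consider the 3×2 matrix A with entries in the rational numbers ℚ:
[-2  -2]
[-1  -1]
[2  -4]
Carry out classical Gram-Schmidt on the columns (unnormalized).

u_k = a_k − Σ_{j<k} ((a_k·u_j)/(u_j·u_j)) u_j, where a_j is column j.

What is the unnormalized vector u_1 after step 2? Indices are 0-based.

u_1 = (-8/3, -4/3, -10/3)

Step 1: u_0 = a_0 = (-2, -1, 2).
Step 2: u_1 = a_1 − (-1/3)·u_0 = (-8/3, -4/3, -10/3).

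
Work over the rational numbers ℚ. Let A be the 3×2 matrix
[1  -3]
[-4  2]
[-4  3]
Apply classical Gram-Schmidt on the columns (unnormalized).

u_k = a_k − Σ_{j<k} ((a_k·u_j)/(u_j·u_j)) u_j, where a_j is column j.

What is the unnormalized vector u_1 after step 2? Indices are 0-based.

Step 1: u_0 = a_0 = (1, -4, -4).
Step 2: u_1 = a_1 − (-23/33)·u_0 = (-76/33, -26/33, 7/33).

u_1 = (-76/33, -26/33, 7/33)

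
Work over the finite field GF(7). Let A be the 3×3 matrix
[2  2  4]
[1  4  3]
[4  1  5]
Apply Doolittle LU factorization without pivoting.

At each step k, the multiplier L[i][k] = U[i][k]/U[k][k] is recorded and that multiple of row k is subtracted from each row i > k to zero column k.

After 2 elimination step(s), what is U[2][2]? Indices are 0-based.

k=0: U[0][0]=2
  eliminate (1,0): mult=4, new row 1: (0, 3, 1); set L[1][0]=4
  eliminate (2,0): mult=2, new row 2: (0, 4, 4); set L[2][0]=2
k=1: U[1][1]=3
  eliminate (2,1): mult=6, new row 2: (0, 0, 5); set L[2][1]=6

U[2][2] = 5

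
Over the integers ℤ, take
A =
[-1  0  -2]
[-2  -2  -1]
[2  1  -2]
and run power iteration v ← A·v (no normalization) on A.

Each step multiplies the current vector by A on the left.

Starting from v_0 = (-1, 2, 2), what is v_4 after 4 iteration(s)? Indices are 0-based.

v_4 = (-81, 82, -158)

v_0 = (-1, 2, 2).
v_1 = A·v_0 = (-3, -4, -4).
v_2 = A·v_1 = (11, 18, -2).
v_3 = A·v_2 = (-7, -56, 44).
v_4 = A·v_3 = (-81, 82, -158).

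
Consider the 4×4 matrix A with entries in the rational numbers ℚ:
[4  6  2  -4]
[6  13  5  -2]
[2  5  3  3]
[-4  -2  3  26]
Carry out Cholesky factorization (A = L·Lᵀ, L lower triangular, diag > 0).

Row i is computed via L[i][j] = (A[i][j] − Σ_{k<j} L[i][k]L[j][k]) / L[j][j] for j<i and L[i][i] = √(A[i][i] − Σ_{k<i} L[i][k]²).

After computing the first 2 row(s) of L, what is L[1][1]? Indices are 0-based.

Step 1: L[0][0] = √(4) = 2.
  L[1][0] = (6) / L[0][0] = 3.
Step 2: L[1][1] = √(4) = 2.

L[1][1] = 2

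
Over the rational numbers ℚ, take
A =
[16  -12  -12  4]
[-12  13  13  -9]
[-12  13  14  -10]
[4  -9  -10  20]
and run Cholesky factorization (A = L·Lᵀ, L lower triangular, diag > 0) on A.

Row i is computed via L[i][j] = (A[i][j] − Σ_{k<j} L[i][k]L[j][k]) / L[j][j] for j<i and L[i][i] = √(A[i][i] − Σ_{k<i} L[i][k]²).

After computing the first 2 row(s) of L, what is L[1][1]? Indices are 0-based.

L[1][1] = 2

Step 1: L[0][0] = √(16) = 4.
  L[1][0] = (-12) / L[0][0] = -3.
Step 2: L[1][1] = √(4) = 2.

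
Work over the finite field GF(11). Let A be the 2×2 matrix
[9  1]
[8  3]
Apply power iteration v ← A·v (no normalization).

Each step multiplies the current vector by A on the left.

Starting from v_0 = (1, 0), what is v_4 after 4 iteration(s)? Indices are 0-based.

v_4 = (9, 1)

v_0 = (1, 0).
v_1 = A·v_0 = (9, 8).
v_2 = A·v_1 = (1, 8).
v_3 = A·v_2 = (6, 10).
v_4 = A·v_3 = (9, 1).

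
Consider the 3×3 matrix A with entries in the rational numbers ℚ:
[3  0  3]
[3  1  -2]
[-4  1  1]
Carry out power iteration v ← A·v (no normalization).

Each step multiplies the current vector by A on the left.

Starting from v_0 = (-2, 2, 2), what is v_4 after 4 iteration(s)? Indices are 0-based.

v_4 = (-156, 772, -584)

v_0 = (-2, 2, 2).
v_1 = A·v_0 = (0, -8, 12).
v_2 = A·v_1 = (36, -32, 4).
v_3 = A·v_2 = (120, 68, -172).
v_4 = A·v_3 = (-156, 772, -584).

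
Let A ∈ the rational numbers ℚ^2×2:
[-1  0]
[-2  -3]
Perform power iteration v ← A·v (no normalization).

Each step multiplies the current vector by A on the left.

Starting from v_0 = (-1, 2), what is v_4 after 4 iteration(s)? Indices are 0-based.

v_0 = (-1, 2).
v_1 = A·v_0 = (1, -4).
v_2 = A·v_1 = (-1, 10).
v_3 = A·v_2 = (1, -28).
v_4 = A·v_3 = (-1, 82).

v_4 = (-1, 82)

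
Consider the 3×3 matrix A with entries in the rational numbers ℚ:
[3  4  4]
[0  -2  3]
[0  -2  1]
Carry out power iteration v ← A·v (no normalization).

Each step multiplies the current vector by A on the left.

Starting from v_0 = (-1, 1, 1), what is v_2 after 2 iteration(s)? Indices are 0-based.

v_2 = (15, -5, -3)

v_0 = (-1, 1, 1).
v_1 = A·v_0 = (5, 1, -1).
v_2 = A·v_1 = (15, -5, -3).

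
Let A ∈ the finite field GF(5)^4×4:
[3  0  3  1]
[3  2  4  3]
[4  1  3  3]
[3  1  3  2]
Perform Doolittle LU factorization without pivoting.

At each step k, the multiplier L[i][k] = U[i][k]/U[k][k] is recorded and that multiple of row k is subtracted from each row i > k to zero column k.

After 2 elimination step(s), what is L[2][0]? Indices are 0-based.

k=0: U[0][0]=3
  eliminate (1,0): mult=1, new row 1: (0, 2, 1, 2); set L[1][0]=1
  eliminate (2,0): mult=3, new row 2: (0, 1, 4, 0); set L[2][0]=3
  eliminate (3,0): mult=1, new row 3: (0, 1, 0, 1); set L[3][0]=1
k=1: U[1][1]=2
  eliminate (2,1): mult=3, new row 2: (0, 0, 1, 4); set L[2][1]=3
  eliminate (3,1): mult=3, new row 3: (0, 0, 2, 0); set L[3][1]=3

L[2][0] = 3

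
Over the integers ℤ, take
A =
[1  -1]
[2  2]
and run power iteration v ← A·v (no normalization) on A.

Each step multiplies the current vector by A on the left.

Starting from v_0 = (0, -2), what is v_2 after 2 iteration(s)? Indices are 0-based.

v_2 = (6, -4)

v_0 = (0, -2).
v_1 = A·v_0 = (2, -4).
v_2 = A·v_1 = (6, -4).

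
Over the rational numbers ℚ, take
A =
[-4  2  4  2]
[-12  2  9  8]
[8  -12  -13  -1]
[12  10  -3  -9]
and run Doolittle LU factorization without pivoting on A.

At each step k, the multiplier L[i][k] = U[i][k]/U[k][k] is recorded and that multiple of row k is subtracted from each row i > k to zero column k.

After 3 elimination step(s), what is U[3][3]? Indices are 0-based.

U[3][3] = 2

k=0: U[0][0]=-4
  eliminate (1,0): mult=3, new row 1: (0, -4, -3, 2); set L[1][0]=3
  eliminate (2,0): mult=-2, new row 2: (0, -8, -5, 3); set L[2][0]=-2
  eliminate (3,0): mult=-3, new row 3: (0, 16, 9, -3); set L[3][0]=-3
k=1: U[1][1]=-4
  eliminate (2,1): mult=2, new row 2: (0, 0, 1, -1); set L[2][1]=2
  eliminate (3,1): mult=-4, new row 3: (0, 0, -3, 5); set L[3][1]=-4
k=2: U[2][2]=1
  eliminate (3,2): mult=-3, new row 3: (0, 0, 0, 2); set L[3][2]=-3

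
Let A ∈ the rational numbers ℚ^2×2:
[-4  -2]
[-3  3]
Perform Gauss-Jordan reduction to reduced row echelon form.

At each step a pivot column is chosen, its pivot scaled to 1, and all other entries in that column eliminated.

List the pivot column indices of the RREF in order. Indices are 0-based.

pivot(0,0)=-4: scale R0 → (1, 1/2)
  clear (1,0): R1 −= (-3)R0 → (0, 9/2)
pivot(1,1)=9/2: scale R1 → (0, 1)
  clear (0,1): R0 −= (1/2)R1 → (1, 0)

pivot columns: 0, 1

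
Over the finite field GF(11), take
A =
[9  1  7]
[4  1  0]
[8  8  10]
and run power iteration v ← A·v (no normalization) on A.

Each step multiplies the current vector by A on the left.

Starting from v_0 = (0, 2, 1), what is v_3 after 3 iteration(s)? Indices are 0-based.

v_0 = (0, 2, 1).
v_1 = A·v_0 = (9, 2, 4).
v_2 = A·v_1 = (1, 5, 7).
v_3 = A·v_2 = (8, 9, 8).

v_3 = (8, 9, 8)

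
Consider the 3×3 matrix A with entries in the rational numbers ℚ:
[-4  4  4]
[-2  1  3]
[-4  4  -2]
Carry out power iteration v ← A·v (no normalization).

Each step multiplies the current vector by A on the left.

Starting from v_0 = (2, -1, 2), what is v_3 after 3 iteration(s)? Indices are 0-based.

v_0 = (2, -1, 2).
v_1 = A·v_0 = (-4, 1, -16).
v_2 = A·v_1 = (-44, -39, 52).
v_3 = A·v_2 = (228, 205, -84).

v_3 = (228, 205, -84)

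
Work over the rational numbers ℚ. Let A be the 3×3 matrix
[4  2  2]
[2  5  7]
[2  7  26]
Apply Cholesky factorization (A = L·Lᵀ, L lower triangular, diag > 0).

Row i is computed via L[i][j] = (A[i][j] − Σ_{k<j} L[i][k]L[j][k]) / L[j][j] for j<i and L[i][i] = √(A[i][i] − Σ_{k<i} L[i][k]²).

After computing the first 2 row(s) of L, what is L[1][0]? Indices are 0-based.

Step 1: L[0][0] = √(4) = 2.
  L[1][0] = (2) / L[0][0] = 1.
Step 2: L[1][1] = √(4) = 2.

L[1][0] = 1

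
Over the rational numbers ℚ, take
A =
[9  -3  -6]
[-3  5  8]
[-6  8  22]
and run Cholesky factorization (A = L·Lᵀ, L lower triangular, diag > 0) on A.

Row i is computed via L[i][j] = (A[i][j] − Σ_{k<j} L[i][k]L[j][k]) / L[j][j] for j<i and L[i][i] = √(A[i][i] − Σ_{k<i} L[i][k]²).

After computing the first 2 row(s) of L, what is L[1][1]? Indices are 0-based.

Step 1: L[0][0] = √(9) = 3.
  L[1][0] = (-3) / L[0][0] = -1.
Step 2: L[1][1] = √(4) = 2.

L[1][1] = 2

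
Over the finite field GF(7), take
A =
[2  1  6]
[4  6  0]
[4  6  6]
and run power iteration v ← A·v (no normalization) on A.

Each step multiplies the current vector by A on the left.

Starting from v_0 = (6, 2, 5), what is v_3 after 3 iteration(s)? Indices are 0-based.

v_0 = (6, 2, 5).
v_1 = A·v_0 = (2, 1, 3).
v_2 = A·v_1 = (2, 0, 4).
v_3 = A·v_2 = (0, 1, 4).

v_3 = (0, 1, 4)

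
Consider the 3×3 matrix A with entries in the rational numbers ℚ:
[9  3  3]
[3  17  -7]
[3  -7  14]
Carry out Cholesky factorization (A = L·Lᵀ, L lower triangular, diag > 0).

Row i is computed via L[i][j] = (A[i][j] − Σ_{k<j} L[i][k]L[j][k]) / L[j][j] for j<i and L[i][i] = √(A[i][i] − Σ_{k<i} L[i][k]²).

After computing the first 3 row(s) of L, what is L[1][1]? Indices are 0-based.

L[1][1] = 4

Step 1: L[0][0] = √(9) = 3.
  L[1][0] = (3) / L[0][0] = 1.
Step 2: L[1][1] = √(16) = 4.
  L[2][0] = (3) / L[0][0] = 1.
  L[2][1] = (-8) / L[1][1] = -2.
Step 3: L[2][2] = √(9) = 3.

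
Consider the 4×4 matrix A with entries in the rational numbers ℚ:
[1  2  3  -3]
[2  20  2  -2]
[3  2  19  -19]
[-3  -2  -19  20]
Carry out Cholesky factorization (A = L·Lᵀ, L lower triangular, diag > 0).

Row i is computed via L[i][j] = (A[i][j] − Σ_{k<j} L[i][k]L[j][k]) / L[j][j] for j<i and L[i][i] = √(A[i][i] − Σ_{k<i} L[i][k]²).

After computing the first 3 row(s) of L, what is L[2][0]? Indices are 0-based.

Step 1: L[0][0] = √(1) = 1.
  L[1][0] = (2) / L[0][0] = 2.
Step 2: L[1][1] = √(16) = 4.
  L[2][0] = (3) / L[0][0] = 3.
  L[2][1] = (-4) / L[1][1] = -1.
Step 3: L[2][2] = √(9) = 3.

L[2][0] = 3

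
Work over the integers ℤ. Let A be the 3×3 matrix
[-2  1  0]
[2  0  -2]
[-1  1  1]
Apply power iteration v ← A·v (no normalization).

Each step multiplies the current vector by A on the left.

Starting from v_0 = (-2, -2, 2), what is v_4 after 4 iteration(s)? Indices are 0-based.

v_0 = (-2, -2, 2).
v_1 = A·v_0 = (2, -8, 2).
v_2 = A·v_1 = (-12, 0, -8).
v_3 = A·v_2 = (24, -8, 4).
v_4 = A·v_3 = (-56, 40, -28).

v_4 = (-56, 40, -28)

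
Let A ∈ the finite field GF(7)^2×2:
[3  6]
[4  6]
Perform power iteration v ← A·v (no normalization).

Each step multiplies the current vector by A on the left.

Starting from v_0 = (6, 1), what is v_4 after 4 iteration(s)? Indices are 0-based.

v_4 = (1, 5)

v_0 = (6, 1).
v_1 = A·v_0 = (3, 2).
v_2 = A·v_1 = (0, 3).
v_3 = A·v_2 = (4, 4).
v_4 = A·v_3 = (1, 5).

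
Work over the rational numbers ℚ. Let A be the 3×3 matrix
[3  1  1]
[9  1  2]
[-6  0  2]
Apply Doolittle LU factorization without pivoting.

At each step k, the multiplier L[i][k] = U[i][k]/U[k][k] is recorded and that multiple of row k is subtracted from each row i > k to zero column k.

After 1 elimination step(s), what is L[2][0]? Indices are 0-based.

k=0: U[0][0]=3
  eliminate (1,0): mult=3, new row 1: (0, -2, -1); set L[1][0]=3
  eliminate (2,0): mult=-2, new row 2: (0, 2, 4); set L[2][0]=-2

L[2][0] = -2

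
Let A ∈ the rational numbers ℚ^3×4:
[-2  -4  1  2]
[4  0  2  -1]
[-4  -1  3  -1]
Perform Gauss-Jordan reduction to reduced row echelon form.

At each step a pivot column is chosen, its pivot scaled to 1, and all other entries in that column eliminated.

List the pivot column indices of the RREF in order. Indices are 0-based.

[1] R0 /= -2  ⇒  (1, 2, -1/2, -1)
     R1 -= 4·R0  ⇒  (0, -8, 4, 3)
     R2 -= -4·R0  ⇒  (0, 7, 1, -5)
[2] R1 /= -8  ⇒  (0, 1, -1/2, -3/8)
     R0 -= 2·R1  ⇒  (1, 0, 1/2, -1/4)
     R2 -= 7·R1  ⇒  (0, 0, 9/2, -19/8)
[3] R2 /= 9/2  ⇒  (0, 0, 1, -19/36)
     R0 -= 1/2·R2  ⇒  (1, 0, 0, 1/72)
     R1 -= -1/2·R2  ⇒  (0, 1, 0, -23/36)

pivot columns: 0, 1, 2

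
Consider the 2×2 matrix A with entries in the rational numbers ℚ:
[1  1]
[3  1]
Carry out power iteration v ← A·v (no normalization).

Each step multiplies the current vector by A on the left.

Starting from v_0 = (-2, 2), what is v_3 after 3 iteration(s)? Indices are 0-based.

v_0 = (-2, 2).
v_1 = A·v_0 = (0, -4).
v_2 = A·v_1 = (-4, -4).
v_3 = A·v_2 = (-8, -16).

v_3 = (-8, -16)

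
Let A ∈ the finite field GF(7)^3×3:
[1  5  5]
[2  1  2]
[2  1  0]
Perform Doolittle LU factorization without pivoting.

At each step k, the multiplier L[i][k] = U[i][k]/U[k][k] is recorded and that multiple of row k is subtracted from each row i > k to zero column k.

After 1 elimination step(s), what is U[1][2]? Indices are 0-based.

U[1][2] = 6

[col 0] pivot 1
  R1 -= 2*R0 → (0, 5, 6)  (L[1][0] := 2)
  R2 -= 2*R0 → (0, 5, 4)  (L[2][0] := 2)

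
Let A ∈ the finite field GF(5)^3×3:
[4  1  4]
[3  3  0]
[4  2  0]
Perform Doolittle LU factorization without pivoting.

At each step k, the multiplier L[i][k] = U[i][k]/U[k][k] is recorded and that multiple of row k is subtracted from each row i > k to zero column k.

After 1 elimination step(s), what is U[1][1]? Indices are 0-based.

Step 1: pivot at (0,0) is 4.
  row1 ← row1 − (2)·row0  ⇒  L[1][0]=2, U row1=(0, 1, 2)
  row2 ← row2 − (1)·row0  ⇒  L[2][0]=1, U row2=(0, 1, 1)

U[1][1] = 1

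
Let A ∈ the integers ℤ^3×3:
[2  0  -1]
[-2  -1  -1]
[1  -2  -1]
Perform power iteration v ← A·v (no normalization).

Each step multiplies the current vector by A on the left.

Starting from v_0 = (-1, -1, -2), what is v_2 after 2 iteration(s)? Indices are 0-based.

v_2 = (-3, -8, -13)

v_0 = (-1, -1, -2).
v_1 = A·v_0 = (0, 5, 3).
v_2 = A·v_1 = (-3, -8, -13).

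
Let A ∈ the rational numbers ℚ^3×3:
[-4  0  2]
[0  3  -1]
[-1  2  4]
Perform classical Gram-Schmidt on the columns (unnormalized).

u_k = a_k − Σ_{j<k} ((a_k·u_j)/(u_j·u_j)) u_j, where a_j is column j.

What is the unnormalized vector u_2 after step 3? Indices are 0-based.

Step 1: u_0 = a_0 = (-4, 0, -1).
Step 2: u_1 = a_1 − (-2/17)·u_0 = (-8/17, 3, 32/17).
Step 3: u_2 = a_2 − (-12/17)·u_0 − (61/217)·u_1 = (-150/217, -400/217, 600/217).

u_2 = (-150/217, -400/217, 600/217)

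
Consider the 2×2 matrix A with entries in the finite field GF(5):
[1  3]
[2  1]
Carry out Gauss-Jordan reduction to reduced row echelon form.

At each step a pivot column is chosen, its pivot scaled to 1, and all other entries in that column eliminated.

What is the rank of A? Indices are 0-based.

rank = 1

step 1: normalize row 0 (÷1) = (1, 3)
  row 1: subtract 2×row0 = (0, 0)
skip col 1 (zero from row 1)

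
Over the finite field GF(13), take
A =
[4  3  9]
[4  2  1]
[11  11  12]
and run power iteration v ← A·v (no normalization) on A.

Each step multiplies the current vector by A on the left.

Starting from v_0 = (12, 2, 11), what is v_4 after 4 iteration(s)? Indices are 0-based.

v_0 = (12, 2, 11).
v_1 = A·v_0 = (10, 11, 0).
v_2 = A·v_1 = (8, 10, 10).
v_3 = A·v_2 = (9, 10, 6).
v_4 = A·v_3 = (3, 10, 8).

v_4 = (3, 10, 8)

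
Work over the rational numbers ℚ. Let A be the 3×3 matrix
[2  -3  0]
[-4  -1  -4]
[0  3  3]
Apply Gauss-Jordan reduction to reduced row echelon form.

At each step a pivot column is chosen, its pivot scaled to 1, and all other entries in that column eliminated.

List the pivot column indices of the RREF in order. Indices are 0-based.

[1] R0 /= 2  ⇒  (1, -3/2, 0)
     R1 -= -4·R0  ⇒  (0, -7, -4)
[2] R1 /= -7  ⇒  (0, 1, 4/7)
     R0 -= -3/2·R1  ⇒  (1, 0, 6/7)
     R2 -= 3·R1  ⇒  (0, 0, 9/7)
[3] R2 /= 9/7  ⇒  (0, 0, 1)
     R0 -= 6/7·R2  ⇒  (1, 0, 0)
     R1 -= 4/7·R2  ⇒  (0, 1, 0)

pivot columns: 0, 1, 2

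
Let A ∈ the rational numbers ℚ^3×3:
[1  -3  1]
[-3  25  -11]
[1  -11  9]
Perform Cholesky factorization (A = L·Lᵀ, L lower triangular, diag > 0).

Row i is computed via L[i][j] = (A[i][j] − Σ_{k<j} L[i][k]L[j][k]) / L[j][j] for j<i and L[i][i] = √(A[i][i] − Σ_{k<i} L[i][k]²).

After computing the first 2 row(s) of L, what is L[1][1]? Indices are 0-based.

L[1][1] = 4

Step 1: L[0][0] = √(1) = 1.
  L[1][0] = (-3) / L[0][0] = -3.
Step 2: L[1][1] = √(16) = 4.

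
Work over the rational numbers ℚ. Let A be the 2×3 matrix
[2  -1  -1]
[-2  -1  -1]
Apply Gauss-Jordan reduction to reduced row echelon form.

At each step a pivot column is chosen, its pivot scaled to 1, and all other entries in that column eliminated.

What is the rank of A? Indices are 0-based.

rank = 2

[1] R0 /= 2  ⇒  (1, -1/2, -1/2)
     R1 -= -2·R0  ⇒  (0, -2, -2)
[2] R1 /= -2  ⇒  (0, 1, 1)
     R0 -= -1/2·R1  ⇒  (1, 0, 0)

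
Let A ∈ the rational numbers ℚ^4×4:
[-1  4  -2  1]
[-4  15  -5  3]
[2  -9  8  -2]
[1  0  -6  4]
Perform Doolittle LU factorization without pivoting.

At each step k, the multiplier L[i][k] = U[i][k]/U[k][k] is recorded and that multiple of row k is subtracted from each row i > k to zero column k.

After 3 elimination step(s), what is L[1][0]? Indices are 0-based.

[col 0] pivot -1
  R1 -= 4*R0 → (0, -1, 3, -1)  (L[1][0] := 4)
  R2 -= -2*R0 → (0, -1, 4, 0)  (L[2][0] := -2)
  R3 -= -1*R0 → (0, 4, -8, 5)  (L[3][0] := -1)
[col 1] pivot -1
  R2 -= 1*R1 → (0, 0, 1, 1)  (L[2][1] := 1)
  R3 -= -4*R1 → (0, 0, 4, 1)  (L[3][1] := -4)
[col 2] pivot 1
  R3 -= 4*R2 → (0, 0, 0, -3)  (L[3][2] := 4)

L[1][0] = 4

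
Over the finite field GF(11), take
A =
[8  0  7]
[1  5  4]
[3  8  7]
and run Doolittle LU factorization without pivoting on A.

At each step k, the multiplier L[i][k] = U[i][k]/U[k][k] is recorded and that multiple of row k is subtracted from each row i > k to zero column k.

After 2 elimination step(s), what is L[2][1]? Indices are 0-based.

L[2][1] = 6

[col 0] pivot 8
  R1 -= 7*R0 → (0, 5, 10)  (L[1][0] := 7)
  R2 -= 10*R0 → (0, 8, 3)  (L[2][0] := 10)
[col 1] pivot 5
  R2 -= 6*R1 → (0, 0, 9)  (L[2][1] := 6)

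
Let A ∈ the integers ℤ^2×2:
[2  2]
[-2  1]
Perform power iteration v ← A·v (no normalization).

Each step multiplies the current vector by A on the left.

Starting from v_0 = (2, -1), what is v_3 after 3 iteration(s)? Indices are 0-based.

v_3 = (-30, 3)

v_0 = (2, -1).
v_1 = A·v_0 = (2, -5).
v_2 = A·v_1 = (-6, -9).
v_3 = A·v_2 = (-30, 3).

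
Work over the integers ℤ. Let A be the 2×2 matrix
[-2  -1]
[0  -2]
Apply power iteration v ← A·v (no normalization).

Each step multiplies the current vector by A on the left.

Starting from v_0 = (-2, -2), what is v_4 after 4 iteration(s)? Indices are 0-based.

v_4 = (-96, -32)

v_0 = (-2, -2).
v_1 = A·v_0 = (6, 4).
v_2 = A·v_1 = (-16, -8).
v_3 = A·v_2 = (40, 16).
v_4 = A·v_3 = (-96, -32).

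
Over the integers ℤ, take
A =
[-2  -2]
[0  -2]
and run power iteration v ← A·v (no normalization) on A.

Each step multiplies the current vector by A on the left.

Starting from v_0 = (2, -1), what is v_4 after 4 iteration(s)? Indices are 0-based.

v_4 = (-32, -16)

v_0 = (2, -1).
v_1 = A·v_0 = (-2, 2).
v_2 = A·v_1 = (0, -4).
v_3 = A·v_2 = (8, 8).
v_4 = A·v_3 = (-32, -16).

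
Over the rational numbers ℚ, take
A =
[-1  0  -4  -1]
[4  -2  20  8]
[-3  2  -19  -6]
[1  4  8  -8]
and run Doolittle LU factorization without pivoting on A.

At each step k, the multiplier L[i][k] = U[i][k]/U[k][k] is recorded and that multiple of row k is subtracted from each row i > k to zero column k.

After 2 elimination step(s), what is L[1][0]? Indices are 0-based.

Step 1: pivot at (0,0) is -1.
  row1 ← row1 − (-4)·row0  ⇒  L[1][0]=-4, U row1=(0, -2, 4, 4)
  row2 ← row2 − (3)·row0  ⇒  L[2][0]=3, U row2=(0, 2, -7, -3)
  row3 ← row3 − (-1)·row0  ⇒  L[3][0]=-1, U row3=(0, 4, 4, -9)
Step 2: pivot at (1,1) is -2.
  row2 ← row2 − (-1)·row1  ⇒  L[2][1]=-1, U row2=(0, 0, -3, 1)
  row3 ← row3 − (-2)·row1  ⇒  L[3][1]=-2, U row3=(0, 0, 12, -1)

L[1][0] = -4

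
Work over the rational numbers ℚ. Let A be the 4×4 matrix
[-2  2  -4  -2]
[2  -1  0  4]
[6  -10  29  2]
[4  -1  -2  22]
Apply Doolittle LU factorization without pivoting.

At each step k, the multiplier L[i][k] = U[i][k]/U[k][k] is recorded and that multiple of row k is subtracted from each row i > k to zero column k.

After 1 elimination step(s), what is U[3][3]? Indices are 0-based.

U[3][3] = 18

k=0: U[0][0]=-2
  eliminate (1,0): mult=-1, new row 1: (0, 1, -4, 2); set L[1][0]=-1
  eliminate (2,0): mult=-3, new row 2: (0, -4, 17, -4); set L[2][0]=-3
  eliminate (3,0): mult=-2, new row 3: (0, 3, -10, 18); set L[3][0]=-2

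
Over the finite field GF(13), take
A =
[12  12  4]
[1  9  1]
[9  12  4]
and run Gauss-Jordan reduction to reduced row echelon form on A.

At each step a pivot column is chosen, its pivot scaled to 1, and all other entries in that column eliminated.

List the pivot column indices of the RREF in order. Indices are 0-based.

step 1: normalize row 0 (÷12) = (1, 1, 9)
  row 1: subtract 1×row0 = (0, 8, 5)
  row 2: subtract 9×row0 = (0, 3, 1)
step 2: normalize row 1 (÷8) = (0, 1, 12)
  row 0: subtract 1×row1 = (1, 0, 10)
  row 2: subtract 3×row1 = (0, 0, 4)
step 3: normalize row 2 (÷4) = (0, 0, 1)
  row 0: subtract 10×row2 = (1, 0, 0)
  row 1: subtract 12×row2 = (0, 1, 0)

pivot columns: 0, 1, 2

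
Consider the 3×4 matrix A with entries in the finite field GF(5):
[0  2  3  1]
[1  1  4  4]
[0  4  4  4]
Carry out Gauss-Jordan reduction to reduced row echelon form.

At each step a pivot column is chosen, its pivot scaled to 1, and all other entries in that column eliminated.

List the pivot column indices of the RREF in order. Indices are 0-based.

pivot columns: 0, 1, 2

step 1: exchange rows 0,1
step 1: normalize row 0 (÷1) = (1, 1, 4, 4)
step 2: normalize row 1 (÷2) = (0, 1, 4, 3)
  row 0: subtract 1×row1 = (1, 0, 0, 1)
  row 2: subtract 4×row1 = (0, 0, 3, 2)
step 3: normalize row 2 (÷3) = (0, 0, 1, 4)
  row 1: subtract 4×row2 = (0, 1, 0, 2)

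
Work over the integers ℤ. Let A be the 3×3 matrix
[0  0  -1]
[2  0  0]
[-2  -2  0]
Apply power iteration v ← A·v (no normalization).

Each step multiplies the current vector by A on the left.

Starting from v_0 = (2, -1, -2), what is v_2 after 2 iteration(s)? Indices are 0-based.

v_2 = (2, 4, -12)

v_0 = (2, -1, -2).
v_1 = A·v_0 = (2, 4, -2).
v_2 = A·v_1 = (2, 4, -12).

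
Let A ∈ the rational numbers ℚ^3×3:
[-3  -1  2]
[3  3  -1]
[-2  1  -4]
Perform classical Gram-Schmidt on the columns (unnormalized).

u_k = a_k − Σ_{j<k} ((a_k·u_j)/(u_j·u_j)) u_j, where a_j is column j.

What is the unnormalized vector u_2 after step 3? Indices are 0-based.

Step 1: u_0 = a_0 = (-3, 3, -2).
Step 2: u_1 = a_1 − (5/11)·u_0 = (4/11, 18/11, 21/11).
Step 3: u_2 = a_2 − (-1/22)·u_0 − (-94/71)·u_1 = (333/142, 185/142, -111/71).

u_2 = (333/142, 185/142, -111/71)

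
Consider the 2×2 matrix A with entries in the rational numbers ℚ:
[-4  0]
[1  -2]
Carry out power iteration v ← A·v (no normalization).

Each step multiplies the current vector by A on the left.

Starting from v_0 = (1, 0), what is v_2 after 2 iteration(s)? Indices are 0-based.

v_2 = (16, -6)

v_0 = (1, 0).
v_1 = A·v_0 = (-4, 1).
v_2 = A·v_1 = (16, -6).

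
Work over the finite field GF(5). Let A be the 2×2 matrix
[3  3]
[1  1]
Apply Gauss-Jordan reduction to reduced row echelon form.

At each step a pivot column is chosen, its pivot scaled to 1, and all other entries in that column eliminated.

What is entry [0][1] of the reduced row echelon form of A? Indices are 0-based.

M[0][1] = 1

[1] R0 /= 3  ⇒  (1, 1)
     R1 -= 1·R0  ⇒  (0, 0)
column 1 empty below row 1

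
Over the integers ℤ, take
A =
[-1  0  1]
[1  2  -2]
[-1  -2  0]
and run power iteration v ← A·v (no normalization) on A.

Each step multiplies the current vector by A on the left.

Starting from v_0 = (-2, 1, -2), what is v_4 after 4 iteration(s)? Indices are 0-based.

v_0 = (-2, 1, -2).
v_1 = A·v_0 = (0, 4, 0).
v_2 = A·v_1 = (0, 8, -8).
v_3 = A·v_2 = (-8, 32, -16).
v_4 = A·v_3 = (-8, 88, -56).

v_4 = (-8, 88, -56)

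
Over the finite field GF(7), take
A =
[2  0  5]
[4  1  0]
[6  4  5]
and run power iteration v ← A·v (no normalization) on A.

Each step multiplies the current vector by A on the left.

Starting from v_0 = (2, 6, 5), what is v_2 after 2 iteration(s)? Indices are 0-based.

v_2 = (6, 4, 3)

v_0 = (2, 6, 5).
v_1 = A·v_0 = (1, 0, 5).
v_2 = A·v_1 = (6, 4, 3).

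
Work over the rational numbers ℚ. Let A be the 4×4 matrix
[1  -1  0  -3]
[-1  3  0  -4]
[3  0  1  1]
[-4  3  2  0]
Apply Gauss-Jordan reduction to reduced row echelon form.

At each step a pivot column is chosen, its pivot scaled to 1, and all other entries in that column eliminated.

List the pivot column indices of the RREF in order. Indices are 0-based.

step 1: normalize row 0 (÷1) = (1, -1, 0, -3)
  row 1: subtract -1×row0 = (0, 2, 0, -7)
  row 2: subtract 3×row0 = (0, 3, 1, 10)
  row 3: subtract -4×row0 = (0, -1, 2, -12)
step 2: normalize row 1 (÷2) = (0, 1, 0, -7/2)
  row 0: subtract -1×row1 = (1, 0, 0, -13/2)
  row 2: subtract 3×row1 = (0, 0, 1, 41/2)
  row 3: subtract -1×row1 = (0, 0, 2, -31/2)
step 3: normalize row 2 (÷1) = (0, 0, 1, 41/2)
  row 3: subtract 2×row2 = (0, 0, 0, -113/2)
step 4: normalize row 3 (÷-113/2) = (0, 0, 0, 1)
  row 0: subtract -13/2×row3 = (1, 0, 0, 0)
  row 1: subtract -7/2×row3 = (0, 1, 0, 0)
  row 2: subtract 41/2×row3 = (0, 0, 1, 0)

pivot columns: 0, 1, 2, 3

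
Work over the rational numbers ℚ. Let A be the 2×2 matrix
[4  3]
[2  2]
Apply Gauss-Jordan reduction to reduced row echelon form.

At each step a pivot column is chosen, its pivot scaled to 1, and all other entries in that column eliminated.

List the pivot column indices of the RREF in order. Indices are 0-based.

step 1: normalize row 0 (÷4) = (1, 3/4)
  row 1: subtract 2×row0 = (0, 1/2)
step 2: normalize row 1 (÷1/2) = (0, 1)
  row 0: subtract 3/4×row1 = (1, 0)

pivot columns: 0, 1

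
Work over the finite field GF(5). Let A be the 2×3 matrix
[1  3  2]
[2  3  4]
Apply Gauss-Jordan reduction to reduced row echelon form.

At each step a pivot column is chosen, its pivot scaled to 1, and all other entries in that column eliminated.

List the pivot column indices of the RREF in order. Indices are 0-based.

[1] R0 /= 1  ⇒  (1, 3, 2)
     R1 -= 2·R0  ⇒  (0, 2, 0)
[2] R1 /= 2  ⇒  (0, 1, 0)
     R0 -= 3·R1  ⇒  (1, 0, 2)

pivot columns: 0, 1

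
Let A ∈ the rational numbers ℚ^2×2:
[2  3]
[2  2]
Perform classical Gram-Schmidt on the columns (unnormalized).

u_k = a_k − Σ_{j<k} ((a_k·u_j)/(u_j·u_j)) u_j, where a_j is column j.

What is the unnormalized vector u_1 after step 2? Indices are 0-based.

u_1 = (1/2, -1/2)

Step 1: u_0 = a_0 = (2, 2).
Step 2: u_1 = a_1 − (5/4)·u_0 = (1/2, -1/2).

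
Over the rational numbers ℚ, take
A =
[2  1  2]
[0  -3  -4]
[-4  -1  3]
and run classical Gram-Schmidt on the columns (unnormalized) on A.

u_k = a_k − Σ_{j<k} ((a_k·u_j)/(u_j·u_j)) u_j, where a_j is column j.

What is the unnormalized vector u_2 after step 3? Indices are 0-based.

Step 1: u_0 = a_0 = (2, 0, -4).
Step 2: u_1 = a_1 − (3/10)·u_0 = (2/5, -3, 1/5).
Step 3: u_2 = a_2 − (-2/5)·u_0 − (67/46)·u_1 = (51/23, 17/46, 51/46).

u_2 = (51/23, 17/46, 51/46)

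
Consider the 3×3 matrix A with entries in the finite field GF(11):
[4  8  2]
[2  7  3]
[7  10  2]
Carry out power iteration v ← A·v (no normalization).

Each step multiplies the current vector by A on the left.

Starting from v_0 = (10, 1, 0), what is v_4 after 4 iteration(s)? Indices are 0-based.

v_4 = (8, 2, 2)

v_0 = (10, 1, 0).
v_1 = A·v_0 = (4, 5, 3).
v_2 = A·v_1 = (7, 8, 7).
v_3 = A·v_2 = (7, 3, 0).
v_4 = A·v_3 = (8, 2, 2).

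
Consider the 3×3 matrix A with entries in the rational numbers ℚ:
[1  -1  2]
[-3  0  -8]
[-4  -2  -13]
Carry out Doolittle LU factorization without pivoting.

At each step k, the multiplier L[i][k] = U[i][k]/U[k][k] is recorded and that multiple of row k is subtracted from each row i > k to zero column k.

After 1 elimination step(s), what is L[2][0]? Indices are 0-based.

L[2][0] = -4

[col 0] pivot 1
  R1 -= -3*R0 → (0, -3, -2)  (L[1][0] := -3)
  R2 -= -4*R0 → (0, -6, -5)  (L[2][0] := -4)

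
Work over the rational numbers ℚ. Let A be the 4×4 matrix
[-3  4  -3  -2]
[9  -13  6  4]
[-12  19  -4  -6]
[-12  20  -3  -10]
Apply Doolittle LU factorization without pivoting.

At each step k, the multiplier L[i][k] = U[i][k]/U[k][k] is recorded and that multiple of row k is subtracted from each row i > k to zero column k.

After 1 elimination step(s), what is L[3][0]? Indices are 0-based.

Step 1: pivot at (0,0) is -3.
  row1 ← row1 − (-3)·row0  ⇒  L[1][0]=-3, U row1=(0, -1, -3, -2)
  row2 ← row2 − (4)·row0  ⇒  L[2][0]=4, U row2=(0, 3, 8, 2)
  row3 ← row3 − (4)·row0  ⇒  L[3][0]=4, U row3=(0, 4, 9, -2)

L[3][0] = 4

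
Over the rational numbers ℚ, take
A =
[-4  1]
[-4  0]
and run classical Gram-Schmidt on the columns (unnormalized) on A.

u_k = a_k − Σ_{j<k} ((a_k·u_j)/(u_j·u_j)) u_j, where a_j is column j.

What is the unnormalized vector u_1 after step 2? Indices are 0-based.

Step 1: u_0 = a_0 = (-4, -4).
Step 2: u_1 = a_1 − (-1/8)·u_0 = (1/2, -1/2).

u_1 = (1/2, -1/2)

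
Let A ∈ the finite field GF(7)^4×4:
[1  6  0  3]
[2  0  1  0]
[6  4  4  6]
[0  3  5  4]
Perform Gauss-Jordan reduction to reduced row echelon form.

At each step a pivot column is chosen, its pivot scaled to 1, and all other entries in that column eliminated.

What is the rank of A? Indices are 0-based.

rank = 4

step 1: normalize row 0 (÷1) = (1, 6, 0, 3)
  row 1: subtract 2×row0 = (0, 2, 1, 1)
  row 2: subtract 6×row0 = (0, 3, 4, 2)
step 2: normalize row 1 (÷2) = (0, 1, 4, 4)
  row 0: subtract 6×row1 = (1, 0, 4, 0)
  row 2: subtract 3×row1 = (0, 0, 6, 4)
  row 3: subtract 3×row1 = (0, 0, 0, 6)
step 3: normalize row 2 (÷6) = (0, 0, 1, 3)
  row 0: subtract 4×row2 = (1, 0, 0, 2)
  row 1: subtract 4×row2 = (0, 1, 0, 6)
step 4: normalize row 3 (÷6) = (0, 0, 0, 1)
  row 0: subtract 2×row3 = (1, 0, 0, 0)
  row 1: subtract 6×row3 = (0, 1, 0, 0)
  row 2: subtract 3×row3 = (0, 0, 1, 0)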